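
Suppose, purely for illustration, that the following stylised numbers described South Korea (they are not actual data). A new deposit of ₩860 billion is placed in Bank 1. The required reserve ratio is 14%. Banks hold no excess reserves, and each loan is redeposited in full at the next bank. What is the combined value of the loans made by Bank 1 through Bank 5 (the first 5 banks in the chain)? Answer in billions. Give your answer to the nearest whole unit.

Bank i lends (1 − rr)^i of the original deposit: Bank 1 lends 860·0.8600 = 739.6000, Bank 2 lends 860·0.8600² = 636.0560, and so on.
Summing a geometric series: total = 860·[0.8600·(1 − 0.8600^5) / (1 − 0.8600)] ≈ 2797.6584 billion.

₩2798 billion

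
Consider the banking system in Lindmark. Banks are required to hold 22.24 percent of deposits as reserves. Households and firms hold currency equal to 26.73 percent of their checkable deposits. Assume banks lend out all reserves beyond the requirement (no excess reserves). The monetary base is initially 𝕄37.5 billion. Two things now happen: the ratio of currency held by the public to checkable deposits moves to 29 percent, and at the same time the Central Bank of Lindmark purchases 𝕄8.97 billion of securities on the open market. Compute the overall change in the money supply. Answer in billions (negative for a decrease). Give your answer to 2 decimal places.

𝕄19.94 billion

Before: m₁ = (1 + 0.2673) / (0.2224 + 0.2673) ≈ 2.58791, MB₁ = 37.5, so M₁ = 2.58791 × 37.5 ≈ 97.0466 billion.
After: m₂ = (1 + 0.29) / (0.2224 + 0.29) ≈ 2.51756, MB₂ = 37.5 + 8.97 = 46.47, so M₂ = 2.51756 × 46.47 ≈ 116.991 billion.
ΔM = M₂ − M₁ = 116.991 − 97.0466 = 19.9444 billion.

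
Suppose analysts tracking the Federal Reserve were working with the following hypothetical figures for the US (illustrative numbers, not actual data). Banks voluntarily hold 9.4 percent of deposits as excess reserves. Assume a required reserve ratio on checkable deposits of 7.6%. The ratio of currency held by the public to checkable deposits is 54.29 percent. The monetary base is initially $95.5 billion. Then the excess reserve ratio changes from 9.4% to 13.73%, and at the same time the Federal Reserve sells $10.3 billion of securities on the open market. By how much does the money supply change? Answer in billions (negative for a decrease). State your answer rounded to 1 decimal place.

Before: m₁ = (1 + 0.5429) / (0.076 + 0.094 + 0.5429) ≈ 2.1643, MB₁ = 95.5, so M₁ = 2.1643 × 95.5 ≈ 206.6906 billion.
After: m₂ = (1 + 0.5429) / (0.076 + 0.1373 + 0.5429) ≈ 2.0403, MB₂ = 95.5 − 10.3 = 85.2, so M₂ = 2.0403 × 85.2 ≈ 173.8336 billion.
ΔM = M₂ − M₁ = 173.8336 − 206.6906 = -32.857 billion.

-32.9 billion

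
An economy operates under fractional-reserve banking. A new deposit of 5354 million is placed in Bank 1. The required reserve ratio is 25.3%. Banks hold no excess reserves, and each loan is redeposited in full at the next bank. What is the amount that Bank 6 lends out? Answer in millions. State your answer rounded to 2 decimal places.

Each bank lends a fraction (1 − rr) = 0.7470 of the deposit it receives, so Bank 6 receives 5354·0.7470^5 and lends 5354·0.7470^6 ≈ 930.2549 million.

930.25 million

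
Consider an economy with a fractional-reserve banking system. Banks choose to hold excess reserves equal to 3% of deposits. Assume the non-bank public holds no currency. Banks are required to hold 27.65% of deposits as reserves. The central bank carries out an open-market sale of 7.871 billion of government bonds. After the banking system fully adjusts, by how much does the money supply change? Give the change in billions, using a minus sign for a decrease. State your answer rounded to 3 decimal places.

-25.680 billion

The money multiplier is m = 1 / (rr + e) = 1 / (0.2765 + 0.03) ≈ 3.26264.
The sale removes 7.871 billion of base, so ΔM = m × ΔMB = 3.26264 × (−7.871) ≈ -25.6802 billion.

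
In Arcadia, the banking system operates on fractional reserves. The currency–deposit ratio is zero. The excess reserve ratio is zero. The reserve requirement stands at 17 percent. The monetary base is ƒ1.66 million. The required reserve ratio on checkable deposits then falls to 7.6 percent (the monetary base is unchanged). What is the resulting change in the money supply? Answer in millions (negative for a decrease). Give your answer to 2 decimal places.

ƒ12.08 million

Initially m₁ = 1 / (0.17) ≈ 5.8824, so M₁ = 5.8824 × 1.66 ≈ 9.7648 million.
After the change m₂ = 1 / (0.076) ≈ 13.1579, so M₂ = 13.1579 × 1.66 ≈ 21.8421 million.
ΔM = M₂ − M₁ = 21.8421 − 9.7648 = 12.0773 million.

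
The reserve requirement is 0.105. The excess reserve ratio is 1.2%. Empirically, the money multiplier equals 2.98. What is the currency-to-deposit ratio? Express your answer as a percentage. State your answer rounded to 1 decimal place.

Using m = 2.98. From m = (1 + c)/(c + rr + e), rearranging gives 1 + c = m·(c + rr + e), so c·(1 − m) = m·(rr + e) − 1.
Hence c = [m·(rr + e) − 1]/(1 − m) = [2.98 × (0.105 + 0.012) − 1] / (1 − 2.98) ≈ 0.328960.

32.9%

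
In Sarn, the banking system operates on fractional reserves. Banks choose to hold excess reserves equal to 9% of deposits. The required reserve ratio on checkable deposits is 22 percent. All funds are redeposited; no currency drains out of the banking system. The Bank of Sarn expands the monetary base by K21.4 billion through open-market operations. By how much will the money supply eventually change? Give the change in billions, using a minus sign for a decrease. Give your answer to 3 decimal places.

The money multiplier is m = 1 / (rr + e) = 1 / (0.22 + 0.09) ≈ 3.225806.
The purchase adds 21.4 billion of base, so ΔM = m × ΔMB = 3.225806 × (+21.4) ≈ 69.0322 billion.

K69.032 billion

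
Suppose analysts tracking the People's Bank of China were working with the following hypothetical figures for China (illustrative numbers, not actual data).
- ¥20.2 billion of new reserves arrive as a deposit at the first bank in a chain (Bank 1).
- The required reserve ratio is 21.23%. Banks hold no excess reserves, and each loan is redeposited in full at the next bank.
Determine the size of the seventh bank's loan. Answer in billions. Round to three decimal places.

¥3.801 billion

Each bank lends a fraction (1 − rr) = 0.7877 of the deposit it receives, so Bank 7 receives 20.2·0.7877^6 and lends 20.2·0.7877^7 ≈ 3.8008 billion.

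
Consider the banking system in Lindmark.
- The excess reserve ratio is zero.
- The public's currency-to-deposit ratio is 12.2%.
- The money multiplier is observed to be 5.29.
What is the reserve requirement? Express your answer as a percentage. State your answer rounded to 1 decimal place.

Using m = 5.29. Since m = (1 + c)/(c + rr + e), the denominator satisfies c + rr + e = (1 + c)/m = (1 + 0.122) / 5.29 ≈ 0.212098.
With c = 0.122 and e = 0, the reserve requirement is 0.212098 − 0.122 − 0 = 0.090098.

9.0%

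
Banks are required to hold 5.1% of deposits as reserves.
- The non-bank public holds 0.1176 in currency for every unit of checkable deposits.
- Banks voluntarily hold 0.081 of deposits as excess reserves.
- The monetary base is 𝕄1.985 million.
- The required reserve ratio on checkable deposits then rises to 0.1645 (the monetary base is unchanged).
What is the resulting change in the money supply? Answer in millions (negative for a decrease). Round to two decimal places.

-2.78 million

Initially m₁ = (1 + 0.1176) / (0.051 + 0.081 + 0.1176) ≈ 4.4776, so M₁ = 4.4776 × 1.985 ≈ 8.888 million.
After the change m₂ = (1 + 0.1176) / (0.1645 + 0.081 + 0.1176) ≈ 3.0779, so M₂ = 3.0779 × 1.985 ≈ 6.1096 million.
ΔM = M₂ − M₁ = 6.1096 − 8.888 = -2.7784 million.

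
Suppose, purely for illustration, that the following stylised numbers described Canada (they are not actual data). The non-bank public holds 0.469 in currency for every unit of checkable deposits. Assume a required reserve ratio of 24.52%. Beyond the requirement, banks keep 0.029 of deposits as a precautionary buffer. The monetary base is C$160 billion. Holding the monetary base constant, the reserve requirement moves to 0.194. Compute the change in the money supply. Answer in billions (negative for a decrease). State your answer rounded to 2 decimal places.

C$23.40 billion

Initially m₁ = (1 + 0.469) / (0.2452 + 0.029 + 0.469) ≈ 1.976588, so M₁ = 1.976588 × 160 ≈ 316.2541 billion.
After the change m₂ = (1 + 0.469) / (0.194 + 0.029 + 0.469) ≈ 2.122832, so M₂ = 2.122832 × 160 ≈ 339.6531 billion.
ΔM = M₂ − M₁ = 339.6531 − 316.2541 = 23.399 billion.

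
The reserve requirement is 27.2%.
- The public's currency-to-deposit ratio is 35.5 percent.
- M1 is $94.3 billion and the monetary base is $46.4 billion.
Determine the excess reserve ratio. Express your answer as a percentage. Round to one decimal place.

Using m = M/MB = 94.3/46.4 ≈ 2.032328. Since m = (1 + c)/(c + rr + e), the denominator satisfies c + rr + e = (1 + c)/m = (1 + 0.355) / 2.032328 ≈ 0.666723.
With c = 0.355 and rr = 0.272, the excess reserve ratio is 0.666723 − 0.355 − 0.272 = 0.039723.

4.0%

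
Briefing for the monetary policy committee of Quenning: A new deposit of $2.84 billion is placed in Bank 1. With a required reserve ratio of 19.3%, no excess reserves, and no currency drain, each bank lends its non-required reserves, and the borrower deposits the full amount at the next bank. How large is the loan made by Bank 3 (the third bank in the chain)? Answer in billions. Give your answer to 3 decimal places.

$1.493 billion

Each bank lends a fraction (1 − rr) = 0.8070 of the deposit it receives, so Bank 3 receives 2.84·0.8070^2 and lends 2.84·0.8070^3 ≈ 1.4926 billion.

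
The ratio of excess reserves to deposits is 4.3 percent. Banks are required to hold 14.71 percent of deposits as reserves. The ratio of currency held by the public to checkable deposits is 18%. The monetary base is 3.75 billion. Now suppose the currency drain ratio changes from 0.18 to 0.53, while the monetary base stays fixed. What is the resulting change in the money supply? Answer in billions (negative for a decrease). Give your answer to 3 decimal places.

-3.989 billion

Initially m₁ = (1 + 0.18) / (0.1471 + 0.043 + 0.18) ≈ 3.18833, so M₁ = 3.18833 × 3.75 ≈ 11.9562 billion.
After the change m₂ = (1 + 0.53) / (0.1471 + 0.043 + 0.53) ≈ 2.12470, so M₂ = 2.12470 × 3.75 ≈ 7.9676 billion.
ΔM = M₂ − M₁ = 7.9676 − 11.9562 = -3.9886 billion.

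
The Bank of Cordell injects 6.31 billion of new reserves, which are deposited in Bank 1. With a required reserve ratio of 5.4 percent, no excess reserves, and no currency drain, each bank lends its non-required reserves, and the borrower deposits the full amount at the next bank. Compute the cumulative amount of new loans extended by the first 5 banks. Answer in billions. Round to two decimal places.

26.79 billion

Bank i lends (1 − rr)^i of the original deposit: Bank 1 lends 6.31·0.9460 ≈ 5.9693, Bank 2 lends 6.31·0.9460² ≈ 5.6469, and so on.
Summing a geometric series: total = 6.31·[0.9460·(1 − 0.9460^5) / (1 − 0.9460)] ≈ 26.7923 billion.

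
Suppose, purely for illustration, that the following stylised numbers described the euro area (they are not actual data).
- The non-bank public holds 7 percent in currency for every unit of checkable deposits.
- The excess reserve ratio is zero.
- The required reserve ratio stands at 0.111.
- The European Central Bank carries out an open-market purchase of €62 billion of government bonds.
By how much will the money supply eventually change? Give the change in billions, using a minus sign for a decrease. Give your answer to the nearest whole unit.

The money multiplier is m = (1 + c) / (rr + c) = (1 + 0.07) / (0.111 + 0.07) ≈ 5.9116.
The purchase adds 62 billion of base, so ΔM = m × ΔMB = 5.9116 × (+62) = 366.5192 billion.

€367 billion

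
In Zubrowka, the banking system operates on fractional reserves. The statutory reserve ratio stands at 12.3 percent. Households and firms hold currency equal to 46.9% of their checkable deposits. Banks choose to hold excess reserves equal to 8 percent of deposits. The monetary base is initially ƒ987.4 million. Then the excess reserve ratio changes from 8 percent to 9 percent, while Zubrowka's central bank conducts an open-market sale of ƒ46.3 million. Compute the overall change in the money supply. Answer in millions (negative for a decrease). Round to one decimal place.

-131.4 million

Before: m₁ = (1 + 0.469) / (0.123 + 0.08 + 0.469) ≈ 2.18601, MB₁ = 987.4, so M₁ = 2.18601 × 987.4 ≈ 2158.4663 million.
After: m₂ = (1 + 0.469) / (0.123 + 0.09 + 0.469) ≈ 2.15396, MB₂ = 987.4 − 46.3 = 941.1, so M₂ = 2.15396 × 941.1 ≈ 2027.0918 million.
ΔM = M₂ − M₁ = 2027.0918 − 2158.4663 = -131.3745 million.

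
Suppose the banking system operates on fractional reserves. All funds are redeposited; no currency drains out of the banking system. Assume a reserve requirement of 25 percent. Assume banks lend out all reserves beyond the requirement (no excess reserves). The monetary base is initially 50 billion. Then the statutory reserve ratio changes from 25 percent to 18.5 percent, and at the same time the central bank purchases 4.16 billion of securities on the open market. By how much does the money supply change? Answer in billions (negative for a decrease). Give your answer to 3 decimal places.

92.757 billion

Before: m₁ = 1 / (0.25) = 4, MB₁ = 50, so M₁ = 4 × 50 = 200 billion.
After: m₂ = 1 / (0.185) ≈ 5.405405, MB₂ = 50 + 4.16 = 54.16, so M₂ = 5.405405 × 54.16 ≈ 292.7567 billion.
ΔM = M₂ − M₁ = 292.7567 − 200 = 92.7567 billion.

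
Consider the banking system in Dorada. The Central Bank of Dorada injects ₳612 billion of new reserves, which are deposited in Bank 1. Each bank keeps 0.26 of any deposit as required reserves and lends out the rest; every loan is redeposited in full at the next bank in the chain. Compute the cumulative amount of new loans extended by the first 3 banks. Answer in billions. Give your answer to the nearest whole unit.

₳1036 billion

Bank i lends (1 − rr)^i of the original deposit: Bank 1 lends 612·0.7400 = 452.8800, Bank 2 lends 612·0.7400² = 335.1312, and so on.
Summing a geometric series: total = 612·[0.7400·(1 − 0.7400^3) / (1 − 0.7400)] ≈ 1036.0083 billion.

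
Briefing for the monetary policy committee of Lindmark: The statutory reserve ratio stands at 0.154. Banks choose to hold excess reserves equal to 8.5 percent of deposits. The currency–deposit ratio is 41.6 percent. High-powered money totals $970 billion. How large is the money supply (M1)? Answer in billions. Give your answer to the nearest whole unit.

The money multiplier is m = (1 + c) / (rr + e + c) = (1 + 0.416) / (0.154 + 0.085 + 0.416) ≈ 2.1618.
So M = m × MB = 2.1618 × 970 = 2096.946 billion.

$2097 billion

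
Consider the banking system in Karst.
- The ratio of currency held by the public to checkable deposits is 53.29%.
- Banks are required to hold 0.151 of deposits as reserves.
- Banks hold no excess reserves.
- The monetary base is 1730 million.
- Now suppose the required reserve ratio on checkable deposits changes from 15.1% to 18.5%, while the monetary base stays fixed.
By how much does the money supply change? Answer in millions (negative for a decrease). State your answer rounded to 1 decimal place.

-183.6 million

Initially m₁ = (1 + 0.5329) / (0.151 + 0.5329) ≈ 2.241410, so M₁ = 2.241410 × 1730 = 3877.6393 million.
After the change m₂ = (1 + 0.5329) / (0.185 + 0.5329) ≈ 2.135256, so M₂ = 2.135256 × 1730 ≈ 3693.9929 million.
ΔM = M₂ − M₁ = 3693.9929 − 3877.6393 = -183.6464 million.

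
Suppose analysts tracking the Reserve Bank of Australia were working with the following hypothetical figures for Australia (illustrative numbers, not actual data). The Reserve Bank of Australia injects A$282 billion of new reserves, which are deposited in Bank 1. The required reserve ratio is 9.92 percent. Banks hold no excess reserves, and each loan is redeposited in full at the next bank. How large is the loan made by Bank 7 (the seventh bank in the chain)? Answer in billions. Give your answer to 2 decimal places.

A$135.72 billion

Each bank lends a fraction (1 − rr) = 0.9008 of the deposit it receives, so Bank 7 receives 282·0.9008^6 and lends 282·0.9008^7 ≈ 135.7212 billion.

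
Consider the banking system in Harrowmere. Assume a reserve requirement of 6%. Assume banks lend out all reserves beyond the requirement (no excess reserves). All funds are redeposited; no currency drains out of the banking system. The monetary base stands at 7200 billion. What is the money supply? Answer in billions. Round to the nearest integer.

120000 billion

With no currency drain or excess reserves, the money multiplier is m = 1/rr = 1/0.06 ≈ 16.66667.
Money supply M = m × MB = 16.66667 × 7200 = 120000.024 billion.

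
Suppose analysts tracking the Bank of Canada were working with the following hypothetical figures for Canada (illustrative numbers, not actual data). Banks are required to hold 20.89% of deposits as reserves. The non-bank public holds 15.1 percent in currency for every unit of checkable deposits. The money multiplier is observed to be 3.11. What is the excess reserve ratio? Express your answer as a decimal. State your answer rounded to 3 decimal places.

Using m = 3.11. Since m = (1 + c)/(c + rr + e), the denominator satisfies c + rr + e = (1 + c)/m = (1 + 0.151) / 3.11 ≈ 0.370096.
With c = 0.151 and rr = 0.2089, the excess reserve ratio is 0.370096 − 0.151 − 0.2089 = 0.010196.

0.010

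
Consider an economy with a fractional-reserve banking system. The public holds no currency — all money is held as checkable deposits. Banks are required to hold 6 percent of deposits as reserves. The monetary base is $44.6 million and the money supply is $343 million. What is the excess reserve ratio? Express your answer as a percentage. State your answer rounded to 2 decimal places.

Using m = M/MB = 343/44.6 ≈ 7.690583. Since m = (1 + c)/(c + rr + e), the denominator satisfies c + rr + e = (1 + c)/m = (1 + 0) / 7.690583 ≈ 0.130029.
With c = 0 and rr = 0.06, the excess reserve ratio is 0.130029 − 0 − 0.06 = 0.070029.

7.00%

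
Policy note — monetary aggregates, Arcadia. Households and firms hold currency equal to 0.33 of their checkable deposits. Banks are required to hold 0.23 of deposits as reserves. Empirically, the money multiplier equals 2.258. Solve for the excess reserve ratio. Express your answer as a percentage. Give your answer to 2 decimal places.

Using m = 2.258. Since m = (1 + c)/(c + rr + e), the denominator satisfies c + rr + e = (1 + c)/m = (1 + 0.33) / 2.258 ≈ 0.589017.
With c = 0.33 and rr = 0.23, the excess reserve ratio is 0.589017 − 0.33 − 0.23 = 0.029017.

2.90%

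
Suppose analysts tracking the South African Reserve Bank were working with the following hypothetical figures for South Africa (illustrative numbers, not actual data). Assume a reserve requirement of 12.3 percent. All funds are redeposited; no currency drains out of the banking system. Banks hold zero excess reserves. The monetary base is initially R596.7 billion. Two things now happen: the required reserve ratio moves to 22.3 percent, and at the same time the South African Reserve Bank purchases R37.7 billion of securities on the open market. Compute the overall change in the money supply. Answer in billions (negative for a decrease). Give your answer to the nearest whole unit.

Before: m₁ = 1 / (0.123) ≈ 8.1301, MB₁ = 596.7, so M₁ = 8.1301 × 596.7 ≈ 4851.2307 billion.
After: m₂ = 1 / (0.223) ≈ 4.4843, MB₂ = 596.7 + 37.7 = 634.4, so M₂ = 4.4843 × 634.4 ≈ 2844.8399 billion.
ΔM = M₂ − M₁ = 2844.8399 − 4851.2307 = -2006.3908 billion.

-2006 billion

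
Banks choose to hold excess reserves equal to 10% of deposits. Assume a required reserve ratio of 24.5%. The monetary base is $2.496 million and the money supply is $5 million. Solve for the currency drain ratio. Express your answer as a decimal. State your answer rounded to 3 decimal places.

0.308

Using m = M/MB = 5/2.496 ≈ 2.003205. From m = (1 + c)/(c + rr + e), rearranging gives 1 + c = m·(c + rr + e), so c·(1 − m) = m·(rr + e) − 1.
Hence c = [m·(rr + e) − 1]/(1 − m) = [2.003205 × (0.245 + 0.1) − 1] / (1 − 2.003205) ≈ 0.307907.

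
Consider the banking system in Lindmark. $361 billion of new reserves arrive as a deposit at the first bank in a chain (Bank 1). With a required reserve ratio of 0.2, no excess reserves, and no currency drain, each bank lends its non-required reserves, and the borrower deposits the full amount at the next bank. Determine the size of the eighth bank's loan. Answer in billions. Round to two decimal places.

Each bank lends a fraction (1 − rr) = 0.8000 of the deposit it receives, so Bank 8 receives 361·0.8000^7 and lends 361·0.8000^8 ≈ 60.5657 billion.

$60.57 billion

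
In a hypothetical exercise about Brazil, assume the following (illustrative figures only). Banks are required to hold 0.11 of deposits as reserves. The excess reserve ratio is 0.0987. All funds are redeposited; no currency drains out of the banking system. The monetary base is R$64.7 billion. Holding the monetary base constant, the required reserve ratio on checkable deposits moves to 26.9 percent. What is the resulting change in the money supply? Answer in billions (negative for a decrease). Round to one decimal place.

Initially m₁ = 1 / (0.11 + 0.0987) ≈ 4.7916, so M₁ = 4.7916 × 64.7 ≈ 310.0165 billion.
After the change m₂ = 1 / (0.269 + 0.0987) ≈ 2.7196, so M₂ = 2.7196 × 64.7 ≈ 175.9581 billion.
ΔM = M₂ − M₁ = 175.9581 − 310.0165 = -134.0584 billion.

-134.1 billion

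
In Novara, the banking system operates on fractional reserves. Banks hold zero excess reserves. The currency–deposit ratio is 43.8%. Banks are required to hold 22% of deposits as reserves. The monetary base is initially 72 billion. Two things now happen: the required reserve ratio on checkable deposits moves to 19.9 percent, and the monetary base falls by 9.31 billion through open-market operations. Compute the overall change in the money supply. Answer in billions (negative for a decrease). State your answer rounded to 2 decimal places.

Before: m₁ = (1 + 0.438) / (0.22 + 0.438) ≈ 2.18541, MB₁ = 72, so M₁ = 2.18541 × 72 ≈ 157.3495 billion.
After: m₂ = (1 + 0.438) / (0.199 + 0.438) ≈ 2.25746, MB₂ = 72 − 9.31 = 62.69, so M₂ = 2.25746 × 62.69 ≈ 141.5202 billion.
ΔM = M₂ − M₁ = 141.5202 − 157.3495 = -15.8293 billion.

-15.83 billion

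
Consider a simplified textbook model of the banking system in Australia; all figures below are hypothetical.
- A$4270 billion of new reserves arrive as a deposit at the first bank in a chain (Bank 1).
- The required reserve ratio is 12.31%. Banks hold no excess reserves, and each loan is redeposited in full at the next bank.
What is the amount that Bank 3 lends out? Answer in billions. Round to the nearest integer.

A$2879 billion

Each bank lends a fraction (1 − rr) = 0.8769 of the deposit it receives, so Bank 3 receives 4270·0.8769^2 and lends 4270·0.8769^3 ≈ 2879.2414 billion.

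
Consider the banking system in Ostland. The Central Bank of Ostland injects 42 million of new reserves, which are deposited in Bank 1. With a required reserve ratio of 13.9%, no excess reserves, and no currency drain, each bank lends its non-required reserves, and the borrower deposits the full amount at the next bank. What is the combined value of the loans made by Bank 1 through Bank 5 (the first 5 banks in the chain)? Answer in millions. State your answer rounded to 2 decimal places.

137.06 million

Bank i lends (1 − rr)^i of the original deposit: Bank 1 lends 42·0.8610 = 36.1620, Bank 2 lends 42·0.8610² ≈ 31.1355, and so on.
Summing a geometric series: total = 42·[0.8610·(1 − 0.8610^5) / (1 − 0.8610)] ≈ 137.0596 million.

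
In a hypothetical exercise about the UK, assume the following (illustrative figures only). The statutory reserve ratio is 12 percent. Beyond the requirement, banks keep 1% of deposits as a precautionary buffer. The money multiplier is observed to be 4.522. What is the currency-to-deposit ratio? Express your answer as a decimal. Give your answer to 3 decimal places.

0.117

Using m = 4.522. From m = (1 + c)/(c + rr + e), rearranging gives 1 + c = m·(c + rr + e), so c·(1 − m) = m·(rr + e) − 1.
Hence c = [m·(rr + e) − 1]/(1 − m) = [4.522 × (0.12 + 0.01) − 1] / (1 − 4.522) ≈ 0.117019.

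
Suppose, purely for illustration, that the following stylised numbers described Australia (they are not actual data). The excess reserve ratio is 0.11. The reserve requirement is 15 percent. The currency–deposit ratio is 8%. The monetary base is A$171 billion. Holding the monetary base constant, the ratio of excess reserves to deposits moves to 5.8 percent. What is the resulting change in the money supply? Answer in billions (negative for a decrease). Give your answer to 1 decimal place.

A$98.1 billion

Initially m₁ = (1 + 0.08) / (0.15 + 0.11 + 0.08) ≈ 3.17647, so M₁ = 3.17647 × 171 ≈ 543.1764 billion.
After the change m₂ = (1 + 0.08) / (0.15 + 0.058 + 0.08) = 3.75, so M₂ = 3.75 × 171 = 641.25 billion.
ΔM = M₂ − M₁ = 641.25 − 543.1764 = 98.0736 billion.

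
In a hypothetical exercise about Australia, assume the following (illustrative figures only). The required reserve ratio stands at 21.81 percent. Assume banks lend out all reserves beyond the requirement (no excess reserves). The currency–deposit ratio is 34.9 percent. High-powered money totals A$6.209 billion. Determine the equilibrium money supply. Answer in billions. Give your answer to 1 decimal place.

A$14.8 billion

The money multiplier is m = (1 + c) / (rr + c) = (1 + 0.349) / (0.2181 + 0.349) ≈ 2.3788.
So M = m × MB = 2.3788 × 6.209 ≈ 14.77 billion.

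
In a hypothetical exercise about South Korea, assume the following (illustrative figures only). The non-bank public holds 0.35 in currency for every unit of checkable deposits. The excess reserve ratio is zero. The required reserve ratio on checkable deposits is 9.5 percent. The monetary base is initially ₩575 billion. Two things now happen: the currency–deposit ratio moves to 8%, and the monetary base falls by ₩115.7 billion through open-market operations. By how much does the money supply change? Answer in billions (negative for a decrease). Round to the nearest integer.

Before: m₁ = (1 + 0.35) / (0.095 + 0.35) ≈ 3.0337, MB₁ = 575, so M₁ = 3.0337 × 575 = 1744.3775 billion.
After: m₂ = (1 + 0.08) / (0.095 + 0.08) ≈ 6.1714, MB₂ = 575 − 115.7 = 459.3, so M₂ = 6.1714 × 459.3 ≈ 2834.524 billion.
ΔM = M₂ − M₁ = 2834.524 − 1744.3775 = 1090.1465 billion.

₩1090 billion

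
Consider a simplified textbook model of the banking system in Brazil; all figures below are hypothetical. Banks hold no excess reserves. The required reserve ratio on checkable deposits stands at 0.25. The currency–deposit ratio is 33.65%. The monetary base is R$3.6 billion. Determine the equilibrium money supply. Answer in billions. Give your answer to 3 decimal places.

R$8.204 billion

The money multiplier is m = (1 + c) / (rr + c) = (1 + 0.3365) / (0.25 + 0.3365) ≈ 2.27877.
So M = m × MB = 2.27877 × 3.6 ≈ 8.2036 billion.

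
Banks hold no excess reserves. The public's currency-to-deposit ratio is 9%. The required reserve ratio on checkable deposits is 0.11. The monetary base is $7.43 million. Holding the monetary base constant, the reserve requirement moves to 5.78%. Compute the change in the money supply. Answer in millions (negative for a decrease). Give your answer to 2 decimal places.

$14.30 million

Initially m₁ = (1 + 0.09) / (0.11 + 0.09) = 5.45, so M₁ = 5.45 × 7.43 = 40.4935 million.
After the change m₂ = (1 + 0.09) / (0.0578 + 0.09) ≈ 7.3748, so M₂ = 7.3748 × 7.43 ≈ 54.7948 million.
ΔM = M₂ − M₁ = 54.7948 − 40.4935 = 14.3013 million.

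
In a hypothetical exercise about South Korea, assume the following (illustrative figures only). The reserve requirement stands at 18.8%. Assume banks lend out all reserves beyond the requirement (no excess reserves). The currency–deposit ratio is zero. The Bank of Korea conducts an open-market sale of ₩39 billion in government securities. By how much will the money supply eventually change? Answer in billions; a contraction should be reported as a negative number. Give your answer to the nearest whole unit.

The simple money multiplier is m = 1/rr = 1/0.188 ≈ 5.3191.
An open-market sale reduces the monetary base by 39 billion, so ΔM = m × ΔMB = 5.3191 × (−39) = -207.4449 billion.

-207 billion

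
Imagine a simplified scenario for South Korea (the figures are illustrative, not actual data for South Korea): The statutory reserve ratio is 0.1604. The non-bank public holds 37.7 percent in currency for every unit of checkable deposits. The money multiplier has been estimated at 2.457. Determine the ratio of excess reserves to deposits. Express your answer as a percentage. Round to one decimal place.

Using m = 2.457. Since m = (1 + c)/(c + rr + e), the denominator satisfies c + rr + e = (1 + c)/m = (1 + 0.377) / 2.457 ≈ 0.560440.
With c = 0.377 and rr = 0.1604, the ratio of excess reserves to deposits is 0.560440 − 0.377 − 0.1604 = 0.02304.

2.3%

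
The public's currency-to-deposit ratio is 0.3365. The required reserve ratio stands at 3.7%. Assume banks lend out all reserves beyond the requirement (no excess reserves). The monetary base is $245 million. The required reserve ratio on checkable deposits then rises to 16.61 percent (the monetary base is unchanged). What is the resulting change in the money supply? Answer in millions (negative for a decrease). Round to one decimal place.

-225.2 million

Initially m₁ = (1 + 0.3365) / (0.037 + 0.3365) ≈ 3.57831, so M₁ = 3.57831 × 245 ≈ 876.686 million.
After the change m₂ = (1 + 0.3365) / (0.1661 + 0.3365) ≈ 2.65917, so M₂ = 2.65917 × 245 ≈ 651.4967 million.
ΔM = M₂ − M₁ = 651.4967 − 876.686 = -225.1893 million.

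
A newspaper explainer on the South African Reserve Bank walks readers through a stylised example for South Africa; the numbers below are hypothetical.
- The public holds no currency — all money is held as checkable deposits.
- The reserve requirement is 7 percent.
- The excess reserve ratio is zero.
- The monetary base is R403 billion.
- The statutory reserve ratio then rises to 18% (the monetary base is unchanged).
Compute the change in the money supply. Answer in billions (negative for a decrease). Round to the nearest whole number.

-3518 billion

Initially m₁ = 1 / (0.07) ≈ 14.2857, so M₁ = 14.2857 × 403 = 5757.1371 billion.
After the change m₂ = 1 / (0.18) ≈ 5.5556, so M₂ = 5.5556 × 403 = 2238.9068 billion.
ΔM = M₂ − M₁ = 2238.9068 − 5757.1371 = -3518.2303 billion.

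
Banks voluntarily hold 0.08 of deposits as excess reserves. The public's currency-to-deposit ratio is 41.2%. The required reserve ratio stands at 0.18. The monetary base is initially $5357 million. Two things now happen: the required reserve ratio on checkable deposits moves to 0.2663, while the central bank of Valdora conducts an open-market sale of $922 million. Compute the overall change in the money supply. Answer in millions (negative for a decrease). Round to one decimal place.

Before: m₁ = (1 + 0.412) / (0.18 + 0.08 + 0.412) ≈ 2.101190, MB₁ = 5357, so M₁ = 2.101190 × 5357 ≈ 11256.0748 million.
After: m₂ = (1 + 0.412) / (0.2663 + 0.08 + 0.412) ≈ 1.862060, MB₂ = 5357 − 922 = 4435, so M₂ = 1.862060 × 4435 = 8258.2361 million.
ΔM = M₂ − M₁ = 8258.2361 − 11256.0748 = -2997.8387 million.

-2997.8 million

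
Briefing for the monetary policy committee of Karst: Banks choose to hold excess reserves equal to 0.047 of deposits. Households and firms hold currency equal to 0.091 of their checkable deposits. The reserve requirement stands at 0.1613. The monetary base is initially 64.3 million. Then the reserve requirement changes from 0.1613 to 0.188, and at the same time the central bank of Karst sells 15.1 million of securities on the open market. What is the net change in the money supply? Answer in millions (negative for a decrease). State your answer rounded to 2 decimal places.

Before: m₁ = (1 + 0.091) / (0.1613 + 0.047 + 0.091) ≈ 3.64517, MB₁ = 64.3, so M₁ = 3.64517 × 64.3 ≈ 234.3844 million.
After: m₂ = (1 + 0.091) / (0.188 + 0.047 + 0.091) ≈ 3.34663, MB₂ = 64.3 − 15.1 = 49.2, so M₂ = 3.34663 × 49.2 ≈ 164.6542 million.
ΔM = M₂ − M₁ = 164.6542 − 234.3844 = -69.7302 million.

-69.73 million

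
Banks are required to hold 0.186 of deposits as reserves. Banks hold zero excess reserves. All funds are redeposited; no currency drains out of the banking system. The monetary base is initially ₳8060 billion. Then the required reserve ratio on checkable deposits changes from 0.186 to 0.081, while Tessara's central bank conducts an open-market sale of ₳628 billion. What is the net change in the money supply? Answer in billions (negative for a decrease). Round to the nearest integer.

₳48420 billion

Before: m₁ = 1 / (0.186) ≈ 5.37634, MB₁ = 8060, so M₁ = 5.37634 × 8060 = 43333.3004 billion.
After: m₂ = 1 / (0.081) ≈ 12.34568, MB₂ = 8060 − 628 = 7432, so M₂ = 12.34568 × 7432 ≈ 91753.0938 billion.
ΔM = M₂ − M₁ = 91753.0938 − 43333.3004 = 48419.7934 billion.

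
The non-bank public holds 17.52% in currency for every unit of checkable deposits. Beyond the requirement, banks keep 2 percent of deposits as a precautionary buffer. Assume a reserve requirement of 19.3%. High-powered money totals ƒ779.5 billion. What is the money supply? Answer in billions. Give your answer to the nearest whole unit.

The money multiplier is m = (1 + c) / (rr + e + c) = (1 + 0.1752) / (0.193 + 0.02 + 0.1752) ≈ 3.0273.
So M = m × MB = 3.0273 × 779.5 ≈ 2359.7803 billion.

ƒ2360 billion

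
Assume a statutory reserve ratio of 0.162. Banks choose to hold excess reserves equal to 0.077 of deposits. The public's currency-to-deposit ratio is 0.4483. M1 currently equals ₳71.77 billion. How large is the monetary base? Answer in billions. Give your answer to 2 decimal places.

₳34.06 billion

The money multiplier is m = (1 + c) / (rr + e + c) = (1 + 0.4483) / (0.162 + 0.077 + 0.4483) ≈ 2.10723.
MB = M / m = 71.77 / 2.10723 ≈ 34.0589 billion.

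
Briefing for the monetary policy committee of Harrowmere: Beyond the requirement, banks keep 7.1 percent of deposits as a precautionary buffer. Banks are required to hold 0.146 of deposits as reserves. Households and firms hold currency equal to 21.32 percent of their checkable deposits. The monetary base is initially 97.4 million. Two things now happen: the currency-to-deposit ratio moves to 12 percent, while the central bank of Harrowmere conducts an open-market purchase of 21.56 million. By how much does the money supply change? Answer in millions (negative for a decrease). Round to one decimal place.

120.7 million

Before: m₁ = (1 + 0.2132) / (0.146 + 0.071 + 0.2132) ≈ 2.82008, MB₁ = 97.4, so M₁ = 2.82008 × 97.4 ≈ 274.6758 million.
After: m₂ = (1 + 0.12) / (0.146 + 0.071 + 0.12) ≈ 3.32344, MB₂ = 97.4 + 21.56 = 118.96, so M₂ = 3.32344 × 118.96 ≈ 395.3564 million.
ΔM = M₂ − M₁ = 395.3564 − 274.6758 = 120.6806 million.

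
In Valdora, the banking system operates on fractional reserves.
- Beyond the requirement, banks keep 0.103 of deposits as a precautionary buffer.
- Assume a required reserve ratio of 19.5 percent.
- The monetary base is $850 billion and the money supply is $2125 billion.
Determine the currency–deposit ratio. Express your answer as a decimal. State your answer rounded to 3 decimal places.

0.170

Using m = M/MB = 2125/850 = 2.500000. From m = (1 + c)/(c + rr + e), rearranging gives 1 + c = m·(c + rr + e), so c·(1 − m) = m·(rr + e) − 1.
Hence c = [m·(rr + e) − 1]/(1 − m) = [2.500000 × (0.195 + 0.103) − 1] / (1 − 2.500000) = 0.170000.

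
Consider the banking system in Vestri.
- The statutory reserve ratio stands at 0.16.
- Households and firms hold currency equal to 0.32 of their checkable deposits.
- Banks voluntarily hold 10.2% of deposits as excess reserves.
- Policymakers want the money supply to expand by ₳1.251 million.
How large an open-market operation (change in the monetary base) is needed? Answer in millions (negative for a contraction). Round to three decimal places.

The money multiplier is m = (1 + c) / (rr + e + c) = (1 + 0.32) / (0.16 + 0.102 + 0.32) ≈ 2.26804.
ΔMB = ΔM / m = (+1.251) / 2.26804 ≈ 0.5516 million.

₳0.552 million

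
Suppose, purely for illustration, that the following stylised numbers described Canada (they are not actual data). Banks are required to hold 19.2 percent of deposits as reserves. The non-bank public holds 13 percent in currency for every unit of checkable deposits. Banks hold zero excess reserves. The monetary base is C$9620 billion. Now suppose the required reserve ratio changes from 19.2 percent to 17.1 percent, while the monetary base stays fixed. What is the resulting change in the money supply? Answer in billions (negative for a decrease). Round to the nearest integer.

Initially m₁ = (1 + 0.13) / (0.192 + 0.13) ≈ 3.50932, so M₁ = 3.50932 × 9620 = 33759.6584 billion.
After the change m₂ = (1 + 0.13) / (0.171 + 0.13) ≈ 3.75415, so M₂ = 3.75415 × 9620 = 36114.923 billion.
ΔM = M₂ − M₁ = 36114.923 − 33759.6584 = 2355.2646 billion.

C$2355 billion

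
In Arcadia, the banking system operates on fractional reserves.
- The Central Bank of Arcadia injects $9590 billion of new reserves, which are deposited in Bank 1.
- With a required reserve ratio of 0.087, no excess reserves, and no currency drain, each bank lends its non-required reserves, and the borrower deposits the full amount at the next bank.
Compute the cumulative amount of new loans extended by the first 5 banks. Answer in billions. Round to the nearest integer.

$36795 billion

Bank i lends (1 − rr)^i of the original deposit: Bank 1 lends 9590·0.9130 = 8755.6700, Bank 2 lends 9590·0.9130² ≈ 7993.9267, and so on.
Summing a geometric series: total = 9590·[0.9130·(1 − 0.9130^5) / (1 − 0.9130)] ≈ 36795.3072 billion.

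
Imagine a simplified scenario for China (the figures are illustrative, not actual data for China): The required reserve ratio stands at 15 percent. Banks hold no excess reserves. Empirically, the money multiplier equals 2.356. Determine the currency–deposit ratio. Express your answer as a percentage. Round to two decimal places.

Using m = 2.356. From m = (1 + c)/(c + rr + e), rearranging gives 1 + c = m·(c + rr + e), so c·(1 − m) = m·(rr + e) − 1.
Hence c = [m·(rr + e) − 1]/(1 − m) = [2.356 × (0.15 + 0) − 1] / (1 − 2.356) ≈ 0.476844.

47.68%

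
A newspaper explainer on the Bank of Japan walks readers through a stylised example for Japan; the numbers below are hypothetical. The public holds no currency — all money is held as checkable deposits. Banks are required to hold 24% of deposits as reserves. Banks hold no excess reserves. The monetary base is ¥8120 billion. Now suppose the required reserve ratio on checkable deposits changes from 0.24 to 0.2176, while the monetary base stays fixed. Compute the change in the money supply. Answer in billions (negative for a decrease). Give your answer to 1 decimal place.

¥3482.8 billion

Initially m₁ = 1 / (0.24) ≈ 4.166667, so M₁ = 4.166667 × 8120 ≈ 33833.336 billion.
After the change m₂ = 1 / (0.2176) ≈ 4.595588, so M₂ = 4.595588 × 8120 ≈ 37316.1746 billion.
ΔM = M₂ − M₁ = 37316.1746 − 33833.336 = 3482.8386 billion.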